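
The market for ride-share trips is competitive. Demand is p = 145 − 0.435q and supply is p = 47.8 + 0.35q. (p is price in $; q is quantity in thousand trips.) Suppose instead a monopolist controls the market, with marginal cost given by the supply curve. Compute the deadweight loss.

$765.05 thousand

Competitive equilibrium: 145 − 0.435q = 47.8 + 0.35q → q* = 123.82166, p* = 91.13758.
Marginal revenue: MR = 145 − 0.87q. Set MR = MC: 145 − 0.87q = 47.8 + 0.35q → q_m = 79.67213.
Price p_m = 145 − 0.435·79.67213 = 110.34262; MC(q_m) = 47.8 + 0.35·79.67213 = 75.68525.
Competitive q* = 123.82166, so Δq = 44.14953; wedge = 110.34262 − 75.68525 = 34.65737.
DWL = ½ × 44.14953 × 34.65737 = $765.05 thousand.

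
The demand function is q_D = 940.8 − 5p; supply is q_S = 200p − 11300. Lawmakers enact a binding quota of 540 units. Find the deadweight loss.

1071.52

In inverse form: demand p = 188.16 − 0.2q, supply p = 56.5 + 0.005q.
Competitive equilibrium: 188.16 − 0.2q = 56.5 + 0.005q → q* = 642.2439, p* = 59.7112.
At q = 540: demand price = 188.16 − 0.2·540 = 80.16; supply price = 56.5 + 0.005·540 = 59.2.
Δq = 642.2439 − 540 = 102.2439; wedge = 80.16 − 59.2 = 20.96.
Deadweight loss = ½ × 102.2439 × 20.96 = 1071.52.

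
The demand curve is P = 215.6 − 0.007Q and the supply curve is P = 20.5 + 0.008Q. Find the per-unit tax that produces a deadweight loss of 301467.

95.1

Competitive equilibrium: 215.6 − 0.007Q = 20.5 + 0.008Q → Q* = 13006.6667, P* = 124.5533.
A tax t gives ΔQ = t/0.015 and wedge t, so DWL = t²/0.03.
t²/0.03 = 301467 → t² = 9044.01 → t = 95.1.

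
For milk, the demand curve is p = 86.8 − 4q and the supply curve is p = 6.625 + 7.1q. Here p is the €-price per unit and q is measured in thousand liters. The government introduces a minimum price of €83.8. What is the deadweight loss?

Competitive equilibrium: 86.8 − 4q = 6.625 + 7.1q → q* = 7.223, p* = 57.9081.
At the floor p = 83.8, quantity demanded = (86.8 − 83.8)/4 = 0.75.
Sellers' marginal cost at q' = 0.75: 6.625 + 7.1·0.75 = 11.95.
Δq = 7.223 − 0.75 = 6.473; wedge = 83.8 − 11.95 = 71.85.
The triangle = ½ × 6.473 × 71.85 = €232.54 thousand.

€232.54 thousand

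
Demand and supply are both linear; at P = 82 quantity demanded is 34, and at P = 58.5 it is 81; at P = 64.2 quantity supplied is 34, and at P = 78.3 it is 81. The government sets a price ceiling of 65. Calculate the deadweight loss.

153.40

Demand slope = (58.5 − 82)/(81 − 34) = −0.5, so P = 99 − 0.5Q.
Supply slope = (78.3 − 64.2)/(81 − 34) = 0.3, so P = 54 + 0.3Q.
Competitive equilibrium: 99 − 0.5Q = 54 + 0.3Q → Q* = 56.25, P* = 70.875.
At the ceiling P = 65, quantity supplied = (65 − 54)/0.3 = 36.6667.
Willingness to pay at Q' = 36.6667: 99 − 0.5·36.6667 = 80.6667.
ΔQ = 56.25 − 36.6667 = 19.5833; wedge = 80.6667 − 65 = 15.6667.
Deadweight loss = ½ × 19.5833 × 15.6667 = 153.40.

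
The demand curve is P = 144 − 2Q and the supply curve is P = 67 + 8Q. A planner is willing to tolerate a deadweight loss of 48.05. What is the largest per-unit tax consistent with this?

31

Competitive equilibrium: 144 − 2Q = 67 + 8Q → Q* = 7.7, P* = 128.6.
A tax t gives ΔQ = t/10 and wedge t, so DWL = t²/20.
t²/20 = 48.05 → t² = 961 → t = 31.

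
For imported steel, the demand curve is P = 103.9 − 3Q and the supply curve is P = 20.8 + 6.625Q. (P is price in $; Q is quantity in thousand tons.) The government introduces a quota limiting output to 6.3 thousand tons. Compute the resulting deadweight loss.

$26.21 thousand

Competitive equilibrium: 103.9 − 3Q = 20.8 + 6.625Q → Q* = 8.6338, P* = 77.9987.
At Q = 6.3: demand price = 103.9 − 3·6.3 = 85; supply price = 20.8 + 6.625·6.3 = 62.5375.
ΔQ = 8.6338 − 6.3 = 2.3338; wedge = 85 − 62.5375 = 22.4625.
DWL = ½ × 2.3338 × 22.4625 = $26.21 thousand.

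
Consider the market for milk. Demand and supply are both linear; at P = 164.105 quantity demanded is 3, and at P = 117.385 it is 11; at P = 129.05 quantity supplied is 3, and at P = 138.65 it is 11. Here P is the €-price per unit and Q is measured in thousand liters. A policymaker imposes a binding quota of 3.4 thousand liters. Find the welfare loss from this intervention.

€73.82 thousand

Demand slope = (117.385 − 164.105)/(11 − 3) = −5.84, so P = 181.625 − 5.84Q.
Supply slope = (138.65 − 129.05)/(11 − 3) = 1.2, so P = 125.45 + 1.2Q.
Competitive equilibrium: 181.625 − 5.84Q = 125.45 + 1.2Q → Q* = 7.9794, P* = 135.0253.
At Q = 3.4: demand price = 181.625 − 5.84·3.4 = 161.769; supply price = 125.45 + 1.2·3.4 = 129.53.
ΔQ = 7.9794 − 3.4 = 4.5794; wedge = 161.769 − 129.53 = 32.239.
Deadweight loss = ½ × 4.5794 × 32.239 = €73.82 thousand.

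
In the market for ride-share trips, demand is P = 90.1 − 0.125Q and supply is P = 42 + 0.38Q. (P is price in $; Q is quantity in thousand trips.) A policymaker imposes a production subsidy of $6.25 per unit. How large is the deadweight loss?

$38.68 thousand

Competitive equilibrium: 90.1 − 0.125Q = 42 + 0.38Q → Q* = 95.2475, P* = 78.1941.
The subsidy lowers effective supply by 6.25: P = 35.75 + 0.38Q.
New quantity: 90.1 − 0.125Q = 35.75 + 0.38Q → Q' = 107.6238.
Overproduction ΔQ = 107.6238 − 95.2475 = 12.3763; wedge = subsidy = 6.25.
DWL = ½ × 12.3763 × 6.25 = $38.68 thousand.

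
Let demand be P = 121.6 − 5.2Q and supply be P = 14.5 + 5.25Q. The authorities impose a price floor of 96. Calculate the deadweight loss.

148.20

Competitive equilibrium: 121.6 − 5.2Q = 14.5 + 5.25Q → Q* = 10.2488, P* = 68.3062.
At the floor P = 96, quantity demanded = (121.6 − 96)/5.2 = 4.9231.
Sellers' marginal cost at Q' = 4.9231: 14.5 + 5.25·4.9231 = 40.3463.
ΔQ = 10.2488 − 4.9231 = 5.3257; wedge = 96 − 40.3463 = 55.6537.
Deadweight loss = ½ × 5.3257 × 55.6537 = 148.20.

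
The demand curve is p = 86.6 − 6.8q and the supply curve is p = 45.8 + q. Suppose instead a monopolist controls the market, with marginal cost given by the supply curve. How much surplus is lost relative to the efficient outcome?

Competitive equilibrium: 86.6 − 6.8q = 45.8 + q → q* = 5.2308, p* = 51.0308.
Marginal revenue: MR = 86.6 − 13.6q. Set MR = MC: 86.6 − 13.6q = 45.8 + q → q_m = 2.7945.
Price p_m = 86.6 − 6.8·2.7945 = 67.5974; MC(q_m) = 45.8 + 1·2.7945 = 48.5945.
Competitive q* = 5.2308, so Δq = 2.4363; wedge = 67.5974 − 48.5945 = 19.0029.
Deadweight loss = ½ × 2.4363 × 19.0029 = 23.15.

23.15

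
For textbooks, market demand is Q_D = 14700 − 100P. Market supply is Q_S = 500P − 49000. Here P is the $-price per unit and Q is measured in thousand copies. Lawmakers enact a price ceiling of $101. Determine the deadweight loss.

$40041.67 thousand

In inverse form: demand P = 147 − 0.01Q, supply P = 98 + 0.002Q.
Competitive equilibrium: 147 − 0.01Q = 98 + 0.002Q → Q* = 4083.3333, P* = 106.1667.
At the ceiling P = 101, quantity supplied = (101 − 98)/0.002 = 1500.
Willingness to pay at Q' = 1500: 147 − 0.01·1500 = 132.
ΔQ = 4083.3333 − 1500 = 2583.3333; wedge = 132 − 101 = 31.
Deadweight loss = ½ × 2583.3333 × 31 = $40041.67 thousand.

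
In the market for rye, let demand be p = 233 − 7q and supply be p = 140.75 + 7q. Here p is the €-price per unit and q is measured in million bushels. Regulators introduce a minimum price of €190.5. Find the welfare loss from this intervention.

Competitive equilibrium: 233 − 7q = 140.75 + 7q → q* = 6.5893, p* = 186.875.
At the floor p = 190.5, quantity demanded = (233 − 190.5)/7 = 6.0714.
Sellers' marginal cost at q' = 6.0714: 140.75 + 7·6.0714 = 183.2498.
Δq = 6.5893 − 6.0714 = 0.5179; wedge = 190.5 − 183.2498 = 7.2502.
Deadweight loss = ½ × 0.5179 × 7.2502 = €1.88 million.

€1.88 million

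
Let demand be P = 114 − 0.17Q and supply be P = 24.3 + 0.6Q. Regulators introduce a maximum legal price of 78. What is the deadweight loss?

280.53

Competitive equilibrium: 114 − 0.17Q = 24.3 + 0.6Q → Q* = 116.4935, P* = 94.1961.
At the ceiling P = 78, quantity supplied = (78 − 24.3)/0.6 = 89.5.
Willingness to pay at Q' = 89.5: 114 − 0.17·89.5 = 98.785.
ΔQ = 116.4935 − 89.5 = 26.9935; wedge = 98.785 − 78 = 20.785.
The triangle = ½ × 26.9935 × 20.785 = 280.53.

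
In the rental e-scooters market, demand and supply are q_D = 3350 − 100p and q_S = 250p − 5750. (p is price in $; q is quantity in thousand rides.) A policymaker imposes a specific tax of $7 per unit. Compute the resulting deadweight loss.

In inverse form: demand p = 33.5 − 0.01q, supply p = 23 + 0.004q.
Competitive equilibrium: 33.5 − 0.01q = 23 + 0.004q → q* = 750, p* = 26.
With the tax, the buyer price exceeds the seller price by 7: (33.5 − 0.01q) − (23 + 0.004q) = 7 → q' = 250.
Δq = 750 − 250 = 500; the wedge equals the tax, 7.
Welfare loss = ½ × 500 × 7 = $1750 thousand.

$1750 thousand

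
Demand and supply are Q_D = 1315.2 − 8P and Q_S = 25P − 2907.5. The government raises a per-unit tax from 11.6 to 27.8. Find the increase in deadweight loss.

In inverse form: demand P = 164.4 − 0.125Q, supply P = 116.3 + 0.04Q.
Competitive equilibrium: 164.4 − 0.125Q = 116.3 + 0.04Q → Q* = 291.5152, P* = 127.9606.
For a per-unit tax t: ΔQ = t/0.165, so DWL = ½·t·(t/0.165) = t²/0.33.
At t = 11.6: DWL = 407.758. At t = 27.8: DWL = 2341.939.
Increase = 2341.939 − 407.758 = 1934.18.

1934.18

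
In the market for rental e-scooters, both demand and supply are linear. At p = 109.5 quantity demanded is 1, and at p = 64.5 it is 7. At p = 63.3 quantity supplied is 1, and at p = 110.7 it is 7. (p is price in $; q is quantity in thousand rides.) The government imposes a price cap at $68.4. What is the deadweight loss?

$42.68 thousand

Demand slope = (64.5 − 109.5)/(7 − 1) = −7.5, so p = 117 − 7.5q.
Supply slope = (110.7 − 63.3)/(7 − 1) = 7.9, so p = 55.4 + 7.9q.
Competitive equilibrium: 117 − 7.5q = 55.4 + 7.9q → q* = 4, p* = 87.
At the ceiling p = 68.4, quantity supplied = (68.4 − 55.4)/7.9 = 1.6456.
Willingness to pay at q' = 1.6456: 117 − 7.5·1.6456 = 104.658.
Δq = 4 − 1.6456 = 2.3544; wedge = 104.658 − 68.4 = 36.258.
DWL = ½ × 2.3544 × 36.258 = $42.68 thousand.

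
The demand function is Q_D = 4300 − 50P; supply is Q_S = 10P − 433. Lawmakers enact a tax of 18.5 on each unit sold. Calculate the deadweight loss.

1426.04

In inverse form: demand P = 86 − 0.02Q, supply P = 43.3 + 0.1Q.
Competitive equilibrium: 86 − 0.02Q = 43.3 + 0.1Q → Q* = 355.8333, P* = 78.8833.
With the tax, the buyer price exceeds the seller price by 18.5: (86 − 0.02Q) − (43.3 + 0.1Q) = 18.5 → Q' = 201.6667.
ΔQ = 355.8333 − 201.6667 = 154.1666; the wedge equals the tax, 18.5.
The triangle = ½ × 154.1666 × 18.5 = 1426.04.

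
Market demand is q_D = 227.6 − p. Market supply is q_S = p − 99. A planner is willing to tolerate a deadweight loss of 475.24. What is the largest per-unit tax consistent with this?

43.6

In inverse form: demand p = 227.6 − q, supply p = 99 + q.
Competitive equilibrium: 227.6 − q = 99 + q → q* = 64.3, p* = 163.3.
A tax t gives Δq = t/2 and wedge t, so DWL = t²/4.
t²/4 = 475.24 → t² = 1900.96 → t = 43.6.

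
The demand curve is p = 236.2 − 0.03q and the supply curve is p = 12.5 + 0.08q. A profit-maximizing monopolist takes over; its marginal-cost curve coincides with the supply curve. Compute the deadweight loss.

10444.69

Competitive equilibrium: 236.2 − 0.03q = 12.5 + 0.08q → q* = 2033.6364, p* = 175.1909.
Marginal revenue: MR = 236.2 − 0.06q. Set MR = MC: 236.2 − 0.06q = 12.5 + 0.08q → q_m = 1597.8571.
Price p_m = 236.2 − 0.03·1597.8571 = 188.2643; MC(q_m) = 12.5 + 0.08·1597.8571 = 140.3286.
Competitive q* = 2033.6364, so Δq = 435.7793; wedge = 188.2643 − 140.3286 = 47.9357.
Welfare loss = ½ × 435.7793 × 47.9357 = 10444.69.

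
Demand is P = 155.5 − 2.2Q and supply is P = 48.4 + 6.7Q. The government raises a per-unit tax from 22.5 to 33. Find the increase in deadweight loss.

Competitive equilibrium: 155.5 − 2.2Q = 48.4 + 6.7Q → Q* = 12.0337, P* = 129.0258.
For a per-unit tax t: ΔQ = t/8.9, so DWL = ½·t·(t/8.9) = t²/17.8.
At t = 22.5: DWL = 28.441. At t = 33: DWL = 61.18.
Increase = 61.18 − 28.441 = 32.74.

32.74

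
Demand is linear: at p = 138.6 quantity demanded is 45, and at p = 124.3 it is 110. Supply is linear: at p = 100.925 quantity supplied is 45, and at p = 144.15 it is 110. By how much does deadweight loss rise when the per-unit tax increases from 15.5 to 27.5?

291.53

Demand slope = (124.3 − 138.6)/(110 − 45) = −0.22, so p = 148.5 − 0.22q.
Supply slope = (144.15 − 100.925)/(110 − 45) = 0.665, so p = 71 + 0.665q.
Competitive equilibrium: 148.5 − 0.22q = 71 + 0.665q → q* = 87.5706, p* = 129.2345.
For a per-unit tax t: Δq = t/0.885, so DWL = ½·t·(t/0.885) = t²/1.77.
At t = 15.5: DWL = 135.734. At t = 27.5: DWL = 427.26.
Increase = 427.26 − 135.734 = 291.53.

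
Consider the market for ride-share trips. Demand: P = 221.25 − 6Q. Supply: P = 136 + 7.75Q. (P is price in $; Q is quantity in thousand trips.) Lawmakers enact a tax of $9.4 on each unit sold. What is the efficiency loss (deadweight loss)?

Competitive equilibrium: 221.25 − 6Q = 136 + 7.75Q → Q* = 6.2, P* = 184.05.
With the tax, the buyer price exceeds the seller price by 9.4: (221.25 − 6Q) − (136 + 7.75Q) = 9.4 → Q' = 5.5164.
ΔQ = 6.2 − 5.5164 = 0.6836; the wedge equals the tax, 9.4.
Welfare loss = ½ × 0.6836 × 9.4 = $3.21 thousand.

$3.21 thousand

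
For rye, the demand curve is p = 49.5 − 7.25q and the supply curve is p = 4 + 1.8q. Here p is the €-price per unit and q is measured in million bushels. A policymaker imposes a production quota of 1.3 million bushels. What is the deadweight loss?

Competitive equilibrium: 49.5 − 7.25q = 4 + 1.8q → q* = 5.0276, p* = 13.0497.
At q = 1.3: demand price = 49.5 − 7.25·1.3 = 40.075; supply price = 4 + 1.8·1.3 = 6.34.
Δq = 5.0276 − 1.3 = 3.7276; wedge = 40.075 − 6.34 = 33.735.
Welfare loss = ½ × 3.7276 × 33.735 = €62.88 million.

€62.88 million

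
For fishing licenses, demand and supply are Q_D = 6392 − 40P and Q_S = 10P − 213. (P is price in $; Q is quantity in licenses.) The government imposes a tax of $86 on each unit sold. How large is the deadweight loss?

$29584

In inverse form: demand P = 159.8 − 0.025Q, supply P = 21.3 + 0.1Q.
Competitive equilibrium: 159.8 − 0.025Q = 21.3 + 0.1Q → Q* = 1108, P* = 132.1.
With the tax, the buyer price exceeds the seller price by 86: (159.8 − 0.025Q) − (21.3 + 0.1Q) = 86 → Q' = 420.
ΔQ = 1108 − 420 = 688; the wedge equals the tax, 86.
DWL = ½ × 688 × 86 = $29584.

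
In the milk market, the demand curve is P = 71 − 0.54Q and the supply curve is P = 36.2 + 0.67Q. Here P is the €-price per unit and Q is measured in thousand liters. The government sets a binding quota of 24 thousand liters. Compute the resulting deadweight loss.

Competitive equilibrium: 71 − 0.54Q = 36.2 + 0.67Q → Q* = 28.7603, P* = 55.4694.
At Q = 24: demand price = 71 − 0.54·24 = 58.04; supply price = 36.2 + 0.67·24 = 52.28.
ΔQ = 28.7603 − 24 = 4.7603; wedge = 58.04 − 52.28 = 5.76.
Deadweight loss = ½ × 4.7603 × 5.76 = €13.71 thousand.

€13.71 thousand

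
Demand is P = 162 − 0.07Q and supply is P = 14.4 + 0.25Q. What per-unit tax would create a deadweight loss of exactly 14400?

96

Competitive equilibrium: 162 − 0.07Q = 14.4 + 0.25Q → Q* = 461.25, P* = 129.7125.
A tax t gives ΔQ = t/0.32 and wedge t, so DWL = t²/0.64.
t²/0.64 = 14400 → t² = 9216 → t = 96.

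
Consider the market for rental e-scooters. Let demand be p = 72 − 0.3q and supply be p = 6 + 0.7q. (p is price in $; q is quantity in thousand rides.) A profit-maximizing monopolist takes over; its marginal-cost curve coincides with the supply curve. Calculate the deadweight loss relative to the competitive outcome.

Competitive equilibrium: 72 − 0.3q = 6 + 0.7q → q* = 66, p* = 52.2.
Marginal revenue: MR = 72 − 0.6q. Set MR = MC: 72 − 0.6q = 6 + 0.7q → q_m = 50.7692.
Price p_m = 72 − 0.3·50.7692 = 56.7692; MC(q_m) = 6 + 0.7·50.7692 = 41.5384.
Competitive q* = 66, so Δq = 15.2308; wedge = 56.7692 − 41.5384 = 15.2308.
The triangle = ½ × 15.2308 × 15.2308 = $115.99 thousand.

$115.99 thousand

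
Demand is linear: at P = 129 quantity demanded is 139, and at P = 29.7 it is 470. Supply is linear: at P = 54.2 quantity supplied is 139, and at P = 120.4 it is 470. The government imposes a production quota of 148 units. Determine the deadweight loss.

4942.09

Demand slope = (29.7 − 129)/(470 − 139) = −0.3, so P = 170.7 − 0.3Q.
Supply slope = (120.4 − 54.2)/(470 − 139) = 0.2, so P = 26.4 + 0.2Q.
Competitive equilibrium: 170.7 − 0.3Q = 26.4 + 0.2Q → Q* = 288.6, P* = 84.12.
At Q = 148: demand price = 170.7 − 0.3·148 = 126.3; supply price = 26.4 + 0.2·148 = 56.
ΔQ = 288.6 − 148 = 140.6; wedge = 126.3 − 56 = 70.3.
Welfare loss = ½ × 140.6 × 70.3 = 4942.09.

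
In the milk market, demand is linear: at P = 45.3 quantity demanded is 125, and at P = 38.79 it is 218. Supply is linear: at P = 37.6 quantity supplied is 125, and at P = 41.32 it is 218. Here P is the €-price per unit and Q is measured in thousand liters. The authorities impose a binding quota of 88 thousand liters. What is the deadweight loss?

€629.695 thousand

Demand slope = (38.79 − 45.3)/(218 − 125) = −0.07, so P = 54.05 − 0.07Q.
Supply slope = (41.32 − 37.6)/(218 − 125) = 0.04, so P = 32.6 + 0.04Q.
Competitive equilibrium: 54.05 − 0.07Q = 32.6 + 0.04Q → Q* = 195, P* = 40.4.
At Q = 88: demand price = 54.05 − 0.07·88 = 47.89; supply price = 32.6 + 0.04·88 = 36.12.
ΔQ = 195 − 88 = 107; wedge = 47.89 − 36.12 = 11.77.
The triangle = ½ × 107 × 11.77 = €629.695 thousand.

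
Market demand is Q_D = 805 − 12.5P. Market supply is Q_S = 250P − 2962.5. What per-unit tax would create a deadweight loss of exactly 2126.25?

18.9

In inverse form: demand P = 64.4 − 0.08Q, supply P = 11.85 + 0.004Q.
Competitive equilibrium: 64.4 − 0.08Q = 11.85 + 0.004Q → Q* = 625.5952, P* = 14.3524.
A tax t gives ΔQ = t/0.084 and wedge t, so DWL = t²/0.168.
t²/0.168 = 2126.25 → t² = 357.21 → t = 18.9.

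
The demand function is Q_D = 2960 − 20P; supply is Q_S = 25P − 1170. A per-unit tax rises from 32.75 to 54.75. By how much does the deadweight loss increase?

10694.44

In inverse form: demand P = 148 − 0.05Q, supply P = 46.8 + 0.04Q.
Competitive equilibrium: 148 − 0.05Q = 46.8 + 0.04Q → Q* = 1124.4444, P* = 91.7778.
For a per-unit tax t: ΔQ = t/0.09, so DWL = ½·t·(t/0.09) = t²/0.18.
At t = 32.75: DWL = 5958.681. At t = 54.75: DWL = 16653.125.
Increase = 16653.125 − 5958.681 = 10694.44.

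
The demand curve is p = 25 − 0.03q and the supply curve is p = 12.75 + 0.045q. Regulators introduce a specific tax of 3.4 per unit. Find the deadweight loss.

77.07

Competitive equilibrium: 25 − 0.03q = 12.75 + 0.045q → q* = 163.3333, p* = 20.1.
With the tax, the buyer price exceeds the seller price by 3.4: (25 − 0.03q) − (12.75 + 0.045q) = 3.4 → q' = 118.
Δq = 163.3333 − 118 = 45.3333; the wedge equals the tax, 3.4.
Deadweight loss = ½ × 45.3333 × 3.4 = 77.07.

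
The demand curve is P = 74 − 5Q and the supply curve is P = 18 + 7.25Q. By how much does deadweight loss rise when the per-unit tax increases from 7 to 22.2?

Competitive equilibrium: 74 − 5Q = 18 + 7.25Q → Q* = 4.5714, P* = 51.1429.
For a per-unit tax t: ΔQ = t/12.25, so DWL = ½·t·(t/12.25) = t²/24.5.
At t = 7: DWL = 2. At t = 22.2: DWL = 20.116.
Increase = 20.116 − 2 = 18.12.

18.12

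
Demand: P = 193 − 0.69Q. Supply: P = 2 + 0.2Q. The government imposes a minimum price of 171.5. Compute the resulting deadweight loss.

14975.55

Competitive equilibrium: 193 − 0.69Q = 2 + 0.2Q → Q* = 214.6067, P* = 44.9213.
At the floor P = 171.5, quantity demanded = (193 − 171.5)/0.69 = 31.1594.
Sellers' marginal cost at Q' = 31.1594: 2 + 0.2·31.1594 = 8.2319.
ΔQ = 214.6067 − 31.1594 = 183.4473; wedge = 171.5 − 8.2319 = 163.2681.
Welfare loss = ½ × 183.4473 × 163.2681 = 14975.55.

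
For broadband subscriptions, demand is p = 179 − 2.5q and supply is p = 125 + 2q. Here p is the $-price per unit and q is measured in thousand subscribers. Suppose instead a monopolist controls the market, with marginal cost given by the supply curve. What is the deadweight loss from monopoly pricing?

$41.33 thousand

Competitive equilibrium: 179 − 2.5q = 125 + 2q → q* = 12, p* = 149.
Marginal revenue: MR = 179 − 5q. Set MR = MC: 179 − 5q = 125 + 2q → q_m = 7.7143.
Price p_m = 179 − 2.5·7.7143 = 159.7143; MC(q_m) = 125 + 2·7.7143 = 140.4286.
Competitive q* = 12, so Δq = 4.2857; wedge = 159.7143 − 140.4286 = 19.2857.
Deadweight loss = ½ × 4.2857 × 19.2857 = $41.33 thousand.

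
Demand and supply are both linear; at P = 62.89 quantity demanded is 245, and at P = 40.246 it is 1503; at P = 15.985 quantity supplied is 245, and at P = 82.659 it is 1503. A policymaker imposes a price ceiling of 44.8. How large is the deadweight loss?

485.58

Demand slope = (40.246 − 62.89)/(1503 − 245) = −0.018, so P = 67.3 − 0.018Q.
Supply slope = (82.659 − 15.985)/(1503 − 245) = 0.053, so P = 3 + 0.053Q.
Competitive equilibrium: 67.3 − 0.018Q = 3 + 0.053Q → Q* = 905.6338, P* = 50.9986.
At the ceiling P = 44.8, quantity supplied = (44.8 − 3)/0.053 = 788.6792.
Willingness to pay at Q' = 788.6792: 67.3 − 0.018·788.6792 = 53.1038.
ΔQ = 905.6338 − 788.6792 = 116.9546; wedge = 53.1038 − 44.8 = 8.3038.
Deadweight loss = ½ × 116.9546 × 8.3038 = 485.58.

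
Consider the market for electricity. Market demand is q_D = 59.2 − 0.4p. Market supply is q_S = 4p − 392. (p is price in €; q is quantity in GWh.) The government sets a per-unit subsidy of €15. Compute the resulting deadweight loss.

€40.91

In inverse form: demand p = 148 − 2.5q, supply p = 98 + 0.25q.
Competitive equilibrium: 148 − 2.5q = 98 + 0.25q → q* = 18.1818, p* = 102.5455.
The subsidy lowers effective supply by 15: p = 83 + 0.25q.
New quantity: 148 − 2.5q = 83 + 0.25q → q' = 23.6364.
Overproduction Δq = 23.6364 − 18.1818 = 5.4546; wedge = subsidy = 15.
DWL = ½ × 5.4546 × 15 = €40.91.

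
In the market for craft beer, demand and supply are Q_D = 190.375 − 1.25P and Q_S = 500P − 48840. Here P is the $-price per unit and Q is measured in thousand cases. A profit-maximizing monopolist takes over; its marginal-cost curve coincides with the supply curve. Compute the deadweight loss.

In inverse form: demand P = 152.3 − 0.8Q, supply P = 97.68 + 0.002Q.
Competitive equilibrium: 152.3 − 0.8Q = 97.68 + 0.002Q → Q* = 68.1047, P* = 97.8162.
Marginal revenue: MR = 152.3 − 1.6Q. Set MR = MC: 152.3 − 1.6Q = 97.68 + 0.002Q → Q_m = 34.0949.
Price P_m = 152.3 − 0.8·34.0949 = 125.0241; MC(Q_m) = 97.68 + 0.002·34.0949 = 97.7482.
Competitive Q* = 68.1047, so ΔQ = 34.0098; wedge = 125.0241 − 97.7482 = 27.2759.
DWL = ½ × 34.0098 × 27.2759 = $463.82 thousand.

$463.82 thousand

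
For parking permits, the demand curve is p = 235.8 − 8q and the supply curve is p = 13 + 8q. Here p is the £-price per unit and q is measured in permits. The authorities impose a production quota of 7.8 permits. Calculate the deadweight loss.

£300.125

Competitive equilibrium: 235.8 − 8q = 13 + 8q → q* = 13.925, p* = 124.4.
At q = 7.8: demand price = 235.8 − 8·7.8 = 173.4; supply price = 13 + 8·7.8 = 75.4.
Δq = 13.925 − 7.8 = 6.125; wedge = 173.4 − 75.4 = 98.
Deadweight loss = ½ × 6.125 × 98 = £300.125.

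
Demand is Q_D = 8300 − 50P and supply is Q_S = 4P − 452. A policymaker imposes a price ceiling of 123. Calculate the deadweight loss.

In inverse form: demand P = 166 − 0.02Q, supply P = 113 + 0.25Q.
Competitive equilibrium: 166 − 0.02Q = 113 + 0.25Q → Q* = 196.2963, P* = 162.0741.
At the ceiling P = 123, quantity supplied = (123 − 113)/0.25 = 40.
Willingness to pay at Q' = 40: 166 − 0.02·40 = 165.2.
ΔQ = 196.2963 − 40 = 156.2963; wedge = 165.2 − 123 = 42.2.
DWL = ½ × 156.2963 × 42.2 = 3297.85.

3297.85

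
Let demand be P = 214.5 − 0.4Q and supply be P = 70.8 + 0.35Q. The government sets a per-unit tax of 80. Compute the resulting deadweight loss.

4266.67

Competitive equilibrium: 214.5 − 0.4Q = 70.8 + 0.35Q → Q* = 191.6, P* = 137.86.
With the tax, the buyer price exceeds the seller price by 80: (214.5 − 0.4Q) − (70.8 + 0.35Q) = 80 → Q' = 84.9333.
ΔQ = 191.6 − 84.9333 = 106.6667; the wedge equals the tax, 80.
Deadweight loss = ½ × 106.6667 × 80 = 4266.67.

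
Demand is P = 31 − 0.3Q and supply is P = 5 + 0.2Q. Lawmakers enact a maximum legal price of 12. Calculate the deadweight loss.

Competitive equilibrium: 31 − 0.3Q = 5 + 0.2Q → Q* = 52, P* = 15.4.
At the ceiling P = 12, quantity supplied = (12 − 5)/0.2 = 35.
Willingness to pay at Q' = 35: 31 − 0.3·35 = 20.5.
ΔQ = 52 − 35 = 17; wedge = 20.5 − 12 = 8.5.
Deadweight loss = ½ × 17 × 8.5 = 72.25.

72.25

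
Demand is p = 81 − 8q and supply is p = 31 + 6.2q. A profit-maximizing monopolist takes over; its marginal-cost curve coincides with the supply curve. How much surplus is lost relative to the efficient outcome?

Competitive equilibrium: 81 − 8q = 31 + 6.2q → q* = 3.5211, p* = 52.831.
Marginal revenue: MR = 81 − 16q. Set MR = MC: 81 − 16q = 31 + 6.2q → q_m = 2.2523.
Price p_m = 81 − 8·2.2523 = 62.9816; MC(q_m) = 31 + 6.2·2.2523 = 44.9643.
Competitive q* = 3.5211, so Δq = 1.2688; wedge = 62.9816 − 44.9643 = 18.0173.
The triangle = ½ × 1.2688 × 18.0173 = 11.43.

11.43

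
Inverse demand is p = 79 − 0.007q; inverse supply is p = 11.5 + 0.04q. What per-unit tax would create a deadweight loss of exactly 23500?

47

Competitive equilibrium: 79 − 0.007q = 11.5 + 0.04q → q* = 1436.1702, p* = 68.9468.
A tax t gives Δq = t/0.047 and wedge t, so DWL = t²/0.094.
t²/0.094 = 23500 → t² = 2209 → t = 47.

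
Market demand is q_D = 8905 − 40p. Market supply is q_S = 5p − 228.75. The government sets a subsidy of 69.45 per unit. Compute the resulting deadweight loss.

In inverse form: demand p = 222.625 − 0.025q, supply p = 45.75 + 0.2q.
Competitive equilibrium: 222.625 − 0.025q = 45.75 + 0.2q → q* = 786.1111, p* = 202.9722.
The subsidy lowers effective supply by 69.45: p = 0.2q − 23.7.
New quantity: 222.625 − 0.025q = 0.2q − 23.7 → q' = 1094.7778.
Overproduction Δq = 1094.7778 − 786.1111 = 308.6667; wedge = subsidy = 69.45.
Deadweight loss = ½ × 308.6667 × 69.45 = 10718.45.

10718.45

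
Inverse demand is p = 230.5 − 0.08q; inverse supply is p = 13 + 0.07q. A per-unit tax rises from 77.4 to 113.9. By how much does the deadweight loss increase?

Competitive equilibrium: 230.5 − 0.08q = 13 + 0.07q → q* = 1450, p* = 114.5.
For a per-unit tax t: Δq = t/0.15, so DWL = ½·t·(t/0.15) = t²/0.3.
At t = 77.4: DWL = 19969.2. At t = 113.9: DWL = 43244.033.
Increase = 43244.033 − 19969.2 = 23274.83.

23274.83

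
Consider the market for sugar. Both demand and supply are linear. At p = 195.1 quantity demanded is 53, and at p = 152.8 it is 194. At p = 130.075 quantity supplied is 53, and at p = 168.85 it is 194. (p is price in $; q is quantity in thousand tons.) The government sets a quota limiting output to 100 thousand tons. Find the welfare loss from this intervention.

$1255.65 thousand

Demand slope = (152.8 − 195.1)/(194 − 53) = −0.3, so p = 211 − 0.3q.
Supply slope = (168.85 − 130.075)/(194 − 53) = 0.275, so p = 115.5 + 0.275q.
Competitive equilibrium: 211 − 0.3q = 115.5 + 0.275q → q* = 166.087, p* = 161.1739.
At q = 100: demand price = 211 − 0.3·100 = 181; supply price = 115.5 + 0.275·100 = 143.
Δq = 166.087 − 100 = 66.087; wedge = 181 − 143 = 38.
The triangle = ½ × 66.087 × 38 = $1255.65 thousand.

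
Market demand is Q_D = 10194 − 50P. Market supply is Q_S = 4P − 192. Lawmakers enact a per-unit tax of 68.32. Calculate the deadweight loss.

8643.75

In inverse form: demand P = 203.88 − 0.02Q, supply P = 48 + 0.25Q.
Competitive equilibrium: 203.88 − 0.02Q = 48 + 0.25Q → Q* = 577.333333, P* = 192.333333.
With the tax, the buyer price exceeds the seller price by 68.32: (203.88 − 0.02Q) − (48 + 0.25Q) = 68.32 → Q' = 324.296296.
ΔQ = 577.333333 − 324.296296 = 253.037037; the wedge equals the tax, 68.32.
Welfare loss = ½ × 253.037037 × 68.32 = 8643.75.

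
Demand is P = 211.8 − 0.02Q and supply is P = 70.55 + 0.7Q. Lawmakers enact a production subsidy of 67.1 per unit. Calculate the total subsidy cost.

19417.06

Competitive equilibrium: 211.8 − 0.02Q = 70.55 + 0.7Q → Q* = 196.1806, P* = 207.8764.
The subsidy lowers effective supply by 67.1: P = 3.45 + 0.7Q.
New quantity: 211.8 − 0.02Q = 3.45 + 0.7Q → Q' = 289.375.
Total subsidy cost = 67.1 × 289.375 = 19417.06.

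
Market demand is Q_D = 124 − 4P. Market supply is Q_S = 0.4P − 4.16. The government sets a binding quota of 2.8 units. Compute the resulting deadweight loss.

30.26

In inverse form: demand P = 31 − 0.25Q, supply P = 10.4 + 2.5Q.
Competitive equilibrium: 31 − 0.25Q = 10.4 + 2.5Q → Q* = 7.4909, P* = 29.1273.
At Q = 2.8: demand price = 31 − 0.25·2.8 = 30.3; supply price = 10.4 + 2.5·2.8 = 17.4.
ΔQ = 7.4909 − 2.8 = 4.6909; wedge = 30.3 − 17.4 = 12.9.
The triangle = ½ × 4.6909 × 12.9 = 30.26.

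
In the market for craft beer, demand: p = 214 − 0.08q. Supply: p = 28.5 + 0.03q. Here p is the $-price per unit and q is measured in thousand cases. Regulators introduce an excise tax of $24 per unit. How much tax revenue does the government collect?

Competitive equilibrium: 214 − 0.08q = 28.5 + 0.03q → q* = 1686.3636, p* = 79.0909.
With the tax, the buyer price exceeds the seller price by 24: (214 − 0.08q) − (28.5 + 0.03q) = 24 → q' = 1468.1818.
Tax revenue = 24 × 1468.1818 = $35236.36 thousand.

$35236.36 thousand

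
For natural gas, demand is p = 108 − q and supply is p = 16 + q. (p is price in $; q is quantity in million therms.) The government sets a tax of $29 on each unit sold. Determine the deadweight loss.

$210.25 million

Competitive equilibrium: 108 − q = 16 + q → q* = 46, p* = 62.
With the tax, the buyer price exceeds the seller price by 29: (108 − q) − (16 + q) = 29 → q' = 31.5.
Δq = 46 − 31.5 = 14.5; the wedge equals the tax, 29.
DWL = ½ × 14.5 × 29 = $210.25 million.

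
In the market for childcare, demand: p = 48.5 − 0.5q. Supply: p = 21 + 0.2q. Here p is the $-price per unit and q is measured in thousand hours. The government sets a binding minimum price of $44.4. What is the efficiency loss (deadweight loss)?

Competitive equilibrium: 48.5 − 0.5q = 21 + 0.2q → q* = 39.2857, p* = 28.8571.
At the floor p = 44.4, quantity demanded = (48.5 − 44.4)/0.5 = 8.2.
Sellers' marginal cost at q' = 8.2: 21 + 0.2·8.2 = 22.64.
Δq = 39.2857 − 8.2 = 31.0857; wedge = 44.4 − 22.64 = 21.76.
DWL = ½ × 31.0857 × 21.76 = $338.21 thousand.

$338.21 thousand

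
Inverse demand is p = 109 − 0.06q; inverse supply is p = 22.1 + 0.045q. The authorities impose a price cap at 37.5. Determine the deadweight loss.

Competitive equilibrium: 109 − 0.06q = 22.1 + 0.045q → q* = 827.61905, p* = 59.34286.
At the ceiling p = 37.5, quantity supplied = (37.5 − 22.1)/0.045 = 342.22222.
Willingness to pay at q' = 342.22222: 109 − 0.06·342.22222 = 88.46667.
Δq = 827.61905 − 342.22222 = 485.39683; wedge = 88.46667 − 37.5 = 50.96667.
Welfare loss = ½ × 485.39683 × 50.96667 = 12369.53.

12369.53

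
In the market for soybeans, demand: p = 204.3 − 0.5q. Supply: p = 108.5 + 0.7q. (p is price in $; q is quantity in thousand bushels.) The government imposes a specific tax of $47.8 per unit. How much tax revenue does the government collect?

$1912 thousand

Competitive equilibrium: 204.3 − 0.5q = 108.5 + 0.7q → q* = 79.8333, p* = 164.3833.
With the tax, the buyer price exceeds the seller price by 47.8: (204.3 − 0.5q) − (108.5 + 0.7q) = 47.8 → q' = 40.
Tax revenue = 47.8 × 40 = $1912 thousand.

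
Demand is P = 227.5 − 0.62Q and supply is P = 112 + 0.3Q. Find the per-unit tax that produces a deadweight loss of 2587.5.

69

Competitive equilibrium: 227.5 − 0.62Q = 112 + 0.3Q → Q* = 125.5435, P* = 149.663.
A tax t gives ΔQ = t/0.92 and wedge t, so DWL = t²/1.84.
t²/1.84 = 2587.5 → t² = 4761 → t = 69.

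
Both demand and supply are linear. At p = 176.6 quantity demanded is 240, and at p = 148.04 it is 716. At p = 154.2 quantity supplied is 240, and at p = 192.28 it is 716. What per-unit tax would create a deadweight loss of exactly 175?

7

Demand slope = (148.04 − 176.6)/(716 − 240) = −0.06, so p = 191 − 0.06q.
Supply slope = (192.28 − 154.2)/(716 − 240) = 0.08, so p = 135 + 0.08q.
Competitive equilibrium: 191 − 0.06q = 135 + 0.08q → q* = 400, p* = 167.
A tax t gives Δq = t/0.14 and wedge t, so DWL = t²/0.28.
t²/0.28 = 175 → t² = 49 → t = 7.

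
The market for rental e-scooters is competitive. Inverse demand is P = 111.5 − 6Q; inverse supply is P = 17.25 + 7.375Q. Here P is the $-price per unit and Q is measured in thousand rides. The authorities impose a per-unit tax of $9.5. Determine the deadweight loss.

$3.37 thousand

Competitive equilibrium: 111.5 − 6Q = 17.25 + 7.375Q → Q* = 7.0467, P* = 69.2196.
With the tax, the buyer price exceeds the seller price by 9.5: (111.5 − 6Q) − (17.25 + 7.375Q) = 9.5 → Q' = 6.3364.
ΔQ = 7.0467 − 6.3364 = 0.7103; the wedge equals the tax, 9.5.
Deadweight loss = ½ × 0.7103 × 9.5 = $3.37 thousand.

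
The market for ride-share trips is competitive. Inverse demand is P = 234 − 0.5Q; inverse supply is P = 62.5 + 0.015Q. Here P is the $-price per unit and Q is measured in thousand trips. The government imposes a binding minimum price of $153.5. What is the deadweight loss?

$7618.74 thousand

Competitive equilibrium: 234 − 0.5Q = 62.5 + 0.015Q → Q* = 333.0097, P* = 67.4951.
At the floor P = 153.5, quantity demanded = (234 − 153.5)/0.5 = 161.
Sellers' marginal cost at Q' = 161: 62.5 + 0.015·161 = 64.915.
ΔQ = 333.0097 − 161 = 172.0097; wedge = 153.5 − 64.915 = 88.585.
DWL = ½ × 172.0097 × 88.585 = $7618.74 thousand.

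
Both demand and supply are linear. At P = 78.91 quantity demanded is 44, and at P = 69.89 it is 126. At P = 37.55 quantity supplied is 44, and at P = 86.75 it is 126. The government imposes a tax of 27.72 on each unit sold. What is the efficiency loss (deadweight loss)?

Demand slope = (69.89 − 78.91)/(126 − 44) = −0.11, so P = 83.75 − 0.11Q.
Supply slope = (86.75 − 37.55)/(126 − 44) = 0.6, so P = 11.15 + 0.6Q.
Competitive equilibrium: 83.75 − 0.11Q = 11.15 + 0.6Q → Q* = 102.25352, P* = 72.50211.
With the tax, the buyer price exceeds the seller price by 27.72: (83.75 − 0.11Q) − (11.15 + 0.6Q) = 27.72 → Q' = 63.21127.
ΔQ = 102.25352 − 63.21127 = 39.04225; the wedge equals the tax, 27.72.
Welfare loss = ½ × 39.04225 × 27.72 = 541.13.

541.13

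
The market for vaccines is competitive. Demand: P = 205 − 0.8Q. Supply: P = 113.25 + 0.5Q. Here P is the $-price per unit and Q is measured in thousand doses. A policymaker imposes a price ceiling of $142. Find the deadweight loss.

Competitive equilibrium: 205 − 0.8Q = 113.25 + 0.5Q → Q* = 70.5769, P* = 148.5385.
At the ceiling P = 142, quantity supplied = (142 − 113.25)/0.5 = 57.5.
Willingness to pay at Q' = 57.5: 205 − 0.8·57.5 = 159.
ΔQ = 70.5769 − 57.5 = 13.0769; wedge = 159 − 142 = 17.
DWL = ½ × 13.0769 × 17 = $111.15 thousand.

$111.15 thousand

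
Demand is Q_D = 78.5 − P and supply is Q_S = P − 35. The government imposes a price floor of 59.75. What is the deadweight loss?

9

In inverse form: demand P = 78.5 − Q, supply P = 35 + Q.
Competitive equilibrium: 78.5 − Q = 35 + Q → Q* = 21.75, P* = 56.75.
At the floor P = 59.75, quantity demanded = (78.5 − 59.75)/1 = 18.75.
Sellers' marginal cost at Q' = 18.75: 35 + 1·18.75 = 53.75.
ΔQ = 21.75 − 18.75 = 3; wedge = 59.75 − 53.75 = 6.
DWL = ½ × 3 × 6 = 9.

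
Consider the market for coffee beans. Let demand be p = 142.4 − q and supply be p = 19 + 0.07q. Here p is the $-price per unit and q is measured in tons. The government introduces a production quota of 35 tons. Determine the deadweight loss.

Competitive equilibrium: 142.4 − q = 19 + 0.07q → q* = 115.3271, p* = 27.0729.
At q = 35: demand price = 142.4 − 1·35 = 107.4; supply price = 19 + 0.07·35 = 21.45.
Δq = 115.3271 − 35 = 80.3271; wedge = 107.4 − 21.45 = 85.95.
Welfare loss = ½ × 80.3271 × 85.95 = $3452.06.

$3452.06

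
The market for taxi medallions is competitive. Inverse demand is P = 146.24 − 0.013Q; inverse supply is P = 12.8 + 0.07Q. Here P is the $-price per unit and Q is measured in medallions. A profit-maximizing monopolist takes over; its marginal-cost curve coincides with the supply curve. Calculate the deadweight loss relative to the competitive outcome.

Competitive equilibrium: 146.24 − 0.013Q = 12.8 + 0.07Q → Q* = 1607.7108, P* = 125.3398.
Marginal revenue: MR = 146.24 − 0.026Q. Set MR = MC: 146.24 − 0.026Q = 12.8 + 0.07Q → Q_m = 1390.
Price P_m = 146.24 − 0.013·1390 = 128.17; MC(Q_m) = 12.8 + 0.07·1390 = 110.1.
Competitive Q* = 1607.7108, so ΔQ = 217.7108; wedge = 128.17 − 110.1 = 18.07.
Deadweight loss = ½ × 217.7108 × 18.07 = $1967.02.

$1967.02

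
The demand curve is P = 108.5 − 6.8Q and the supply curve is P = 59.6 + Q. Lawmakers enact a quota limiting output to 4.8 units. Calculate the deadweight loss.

Competitive equilibrium: 108.5 − 6.8Q = 59.6 + Q → Q* = 6.2692, P* = 65.8692.
At Q = 4.8: demand price = 108.5 − 6.8·4.8 = 75.86; supply price = 59.6 + 1·4.8 = 64.4.
ΔQ = 6.2692 − 4.8 = 1.4692; wedge = 75.86 − 64.4 = 11.46.
Deadweight loss = ½ × 1.4692 × 11.46 = 8.42.

8.42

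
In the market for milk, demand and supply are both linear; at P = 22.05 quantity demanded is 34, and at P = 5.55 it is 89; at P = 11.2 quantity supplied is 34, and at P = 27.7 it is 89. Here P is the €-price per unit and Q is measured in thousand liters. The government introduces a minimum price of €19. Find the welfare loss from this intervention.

€18.80 thousand

Demand slope = (5.55 − 22.05)/(89 − 34) = −0.3, so P = 32.25 − 0.3Q.
Supply slope = (27.7 − 11.2)/(89 − 34) = 0.3, so P = 1 + 0.3Q.
Competitive equilibrium: 32.25 − 0.3Q = 1 + 0.3Q → Q* = 52.0833, P* = 16.625.
At the floor P = 19, quantity demanded = (32.25 − 19)/0.3 = 44.1667.
Sellers' marginal cost at Q' = 44.1667: 1 + 0.3·44.1667 = 14.25.
ΔQ = 52.0833 − 44.1667 = 7.9166; wedge = 19 − 14.25 = 4.75.
Deadweight loss = ½ × 7.9166 × 4.75 = €18.80 thousand.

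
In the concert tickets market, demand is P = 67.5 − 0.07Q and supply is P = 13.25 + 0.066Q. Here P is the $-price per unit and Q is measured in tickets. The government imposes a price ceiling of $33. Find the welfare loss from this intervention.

Competitive equilibrium: 67.5 − 0.07Q = 13.25 + 0.066Q → Q* = 398.8971, P* = 39.5772.
At the ceiling P = 33, quantity supplied = (33 − 13.25)/0.066 = 299.2424.
Willingness to pay at Q' = 299.2424: 67.5 − 0.07·299.2424 = 46.553.
ΔQ = 398.8971 − 299.2424 = 99.6547; wedge = 46.553 − 33 = 13.553.
DWL = ½ × 99.6547 × 13.553 = $675.31.

$675.31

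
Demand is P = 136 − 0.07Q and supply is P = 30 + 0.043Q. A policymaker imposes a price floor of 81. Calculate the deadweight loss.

Competitive equilibrium: 136 − 0.07Q = 30 + 0.043Q → Q* = 938.0531, P* = 70.3363.
At the floor P = 81, quantity demanded = (136 − 81)/0.07 = 785.7143.
Sellers' marginal cost at Q' = 785.7143: 30 + 0.043·785.7143 = 63.7857.
ΔQ = 938.0531 − 785.7143 = 152.3388; wedge = 81 − 63.7857 = 17.2143.
Deadweight loss = ½ × 152.3388 × 17.2143 = 1311.20.

1311.20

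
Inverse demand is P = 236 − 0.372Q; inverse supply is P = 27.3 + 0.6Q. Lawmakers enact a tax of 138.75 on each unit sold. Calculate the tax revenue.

Competitive equilibrium: 236 − 0.372Q = 27.3 + 0.6Q → Q* = 214.71193, P* = 156.12716.
With the tax, the buyer price exceeds the seller price by 138.75: (236 − 0.372Q) − (27.3 + 0.6Q) = 138.75 → Q' = 71.96502.
Tax revenue = 138.75 × 71.96502 = 9985.15.

9985.15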